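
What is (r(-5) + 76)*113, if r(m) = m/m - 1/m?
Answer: 43618/5 ≈ 8723.6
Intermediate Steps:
r(m) = 1 - 1/m
(r(-5) + 76)*113 = ((-1 - 5)/(-5) + 76)*113 = (-⅕*(-6) + 76)*113 = (6/5 + 76)*113 = (386/5)*113 = 43618/5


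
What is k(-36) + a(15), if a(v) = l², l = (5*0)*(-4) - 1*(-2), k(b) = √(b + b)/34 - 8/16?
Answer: 7/2 + 3*I*√2/17 ≈ 3.5 + 0.24957*I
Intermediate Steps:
k(b) = -½ + √2*√b/34 (k(b) = √(2*b)*(1/34) - 8*1/16 = (√2*√b)*(1/34) - ½ = √2*√b/34 - ½ = -½ + √2*√b/34)
l = 2 (l = 0*(-4) + 2 = 0 + 2 = 2)
a(v) = 4 (a(v) = 2² = 4)
k(-36) + a(15) = (-½ + √2*√(-36)/34) + 4 = (-½ + √2*(6*I)/34) + 4 = (-½ + 3*I*√2/17) + 4 = 7/2 + 3*I*√2/17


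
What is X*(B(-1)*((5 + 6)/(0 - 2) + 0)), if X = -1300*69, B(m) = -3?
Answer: -1480050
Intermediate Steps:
X = -89700
X*(B(-1)*((5 + 6)/(0 - 2) + 0)) = -(-269100)*((5 + 6)/(0 - 2) + 0) = -(-269100)*(11/(-2) + 0) = -(-269100)*(11*(-1/2) + 0) = -(-269100)*(-11/2 + 0) = -(-269100)*(-11)/2 = -89700*33/2 = -1480050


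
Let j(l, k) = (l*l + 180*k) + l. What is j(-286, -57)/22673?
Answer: 71250/22673 ≈ 3.1425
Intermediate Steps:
j(l, k) = l + l² + 180*k (j(l, k) = (l² + 180*k) + l = l + l² + 180*k)
j(-286, -57)/22673 = (-286 + (-286)² + 180*(-57))/22673 = (-286 + 81796 - 10260)*(1/22673) = 71250*(1/22673) = 71250/22673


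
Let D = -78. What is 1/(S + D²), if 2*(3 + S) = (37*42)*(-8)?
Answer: -1/135 ≈ -0.0074074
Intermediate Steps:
S = -6219 (S = -3 + ((37*42)*(-8))/2 = -3 + (1554*(-8))/2 = -3 + (½)*(-12432) = -3 - 6216 = -6219)
1/(S + D²) = 1/(-6219 + (-78)²) = 1/(-6219 + 6084) = 1/(-135) = -1/135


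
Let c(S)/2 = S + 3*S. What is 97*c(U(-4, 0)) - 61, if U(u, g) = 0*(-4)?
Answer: -61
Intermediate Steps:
U(u, g) = 0
c(S) = 8*S (c(S) = 2*(S + 3*S) = 2*(4*S) = 8*S)
97*c(U(-4, 0)) - 61 = 97*(8*0) - 61 = 97*0 - 61 = 0 - 61 = -61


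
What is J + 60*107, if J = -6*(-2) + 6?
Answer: 6438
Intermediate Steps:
J = 18 (J = 12 + 6 = 18)
J + 60*107 = 18 + 60*107 = 18 + 6420 = 6438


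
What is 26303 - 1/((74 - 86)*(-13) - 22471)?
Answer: 586951446/22315 ≈ 26303.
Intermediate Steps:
26303 - 1/((74 - 86)*(-13) - 22471) = 26303 - 1/(-12*(-13) - 22471) = 26303 - 1/(156 - 22471) = 26303 - 1/(-22315) = 26303 - 1*(-1/22315) = 26303 + 1/22315 = 586951446/22315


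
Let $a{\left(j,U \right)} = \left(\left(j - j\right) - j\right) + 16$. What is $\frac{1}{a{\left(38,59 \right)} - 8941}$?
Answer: $- \frac{1}{8963} \approx -0.00011157$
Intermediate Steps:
$a{\left(j,U \right)} = 16 - j$ ($a{\left(j,U \right)} = \left(0 - j\right) + 16 = - j + 16 = 16 - j$)
$\frac{1}{a{\left(38,59 \right)} - 8941} = \frac{1}{\left(16 - 38\right) - 8941} = \frac{1}{-22 - 8941} = \frac{1}{-8963} = - \frac{1}{8963}$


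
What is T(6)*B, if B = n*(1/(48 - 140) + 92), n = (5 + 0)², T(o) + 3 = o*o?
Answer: 6981975/92 ≈ 75891.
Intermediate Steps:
T(o) = -3 + o² (T(o) = -3 + o*o = -3 + o²)
n = 25 (n = 5² = 25)
B = 211575/92 (B = 25*(1/(48 - 140) + 92) = 25*(1/(-92) + 92) = 25*(-1/92 + 92) = 25*(8463/92) = 211575/92 ≈ 2299.7)
T(6)*B = (-3 + 6²)*(211575/92) = (-3 + 36)*(211575/92) = 33*(211575/92) = 6981975/92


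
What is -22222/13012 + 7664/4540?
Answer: -145489/7384310 ≈ -0.019702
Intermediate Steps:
-22222/13012 + 7664/4540 = -22222*1/13012 + 7664*(1/4540) = -11111/6506 + 1916/1135 = -145489/7384310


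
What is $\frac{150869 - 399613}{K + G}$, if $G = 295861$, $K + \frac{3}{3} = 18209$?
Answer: $- \frac{248744}{314069} \approx -0.792$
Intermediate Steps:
$K = 18208$ ($K = -1 + 18209 = 18208$)
$\frac{150869 - 399613}{K + G} = \frac{150869 - 399613}{18208 + 295861} = - \frac{248744}{314069}$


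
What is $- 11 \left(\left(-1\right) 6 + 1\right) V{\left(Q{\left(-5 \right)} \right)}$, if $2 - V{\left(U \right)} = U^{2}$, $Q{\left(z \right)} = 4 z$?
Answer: $-21890$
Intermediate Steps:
$V{\left(U \right)} = 2 - U^{2}$
$- 11 \left(\left(-1\right) 6 + 1\right) V{\left(Q{\left(-5 \right)} \right)} = - 11 \left(\left(-1\right) 6 + 1\right) \left(2 - \left(4 \left(-5\right)\right)^{2}\right) = - 11 \left(-6 + 1\right) \left(2 - \left(-20\right)^{2}\right) = \left(-11\right) \left(-5\right) \left(2 - 400\right) = 55 \left(2 - 400\right) = 55 \left(-398\right) = -21890$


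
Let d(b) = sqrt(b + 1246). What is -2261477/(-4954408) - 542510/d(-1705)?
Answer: 2261477/4954408 + 542510*I*sqrt(51)/153 ≈ 0.45646 + 25322.0*I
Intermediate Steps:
d(b) = sqrt(1246 + b)
-2261477/(-4954408) - 542510/d(-1705) = -2261477/(-4954408) - 542510/sqrt(1246 - 1705) = -2261477*(-1/4954408) - 542510*(-I*sqrt(51)/153) = 2261477/4954408 - 542510*(-I*sqrt(51)/153) = 2261477/4954408 - (-542510)*I*sqrt(51)/153 = 2261477/4954408 + 542510*I*sqrt(51)/153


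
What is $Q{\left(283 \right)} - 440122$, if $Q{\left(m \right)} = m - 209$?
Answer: $-440048$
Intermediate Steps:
$Q{\left(m \right)} = -209 + m$
$Q{\left(283 \right)} - 440122 = \left(-209 + 283\right) - 440122 = 74 - 440122 = -440048$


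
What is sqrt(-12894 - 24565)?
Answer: I*sqrt(37459) ≈ 193.54*I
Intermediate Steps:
sqrt(-12894 - 24565) = sqrt(-37459) = I*sqrt(37459)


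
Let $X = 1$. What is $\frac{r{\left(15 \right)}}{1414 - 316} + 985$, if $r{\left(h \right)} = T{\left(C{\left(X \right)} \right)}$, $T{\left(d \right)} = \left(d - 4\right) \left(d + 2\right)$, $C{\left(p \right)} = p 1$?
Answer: $\frac{120169}{122} \approx 984.99$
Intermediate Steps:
$C{\left(p \right)} = p$
$T{\left(d \right)} = \left(-4 + d\right) \left(2 + d\right)$
$r{\left(h \right)} = -9$ ($r{\left(h \right)} = -8 + 1^{2} - 2 = -8 + 1 - 2 = -9$)
$\frac{r{\left(15 \right)}}{1414 - 316} + 985 = - \frac{9}{1414 - 316} + 985 = - \frac{9}{1098} + 985 = \left(-9\right) \frac{1}{1098} + 985 = - \frac{1}{122} + 985 = \frac{120169}{122}$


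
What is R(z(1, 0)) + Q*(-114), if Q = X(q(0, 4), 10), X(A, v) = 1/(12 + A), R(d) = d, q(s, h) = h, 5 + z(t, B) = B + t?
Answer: -89/8 ≈ -11.125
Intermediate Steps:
z(t, B) = -5 + B + t (z(t, B) = -5 + (B + t) = -5 + B + t)
Q = 1/16 (Q = 1/(12 + 4) = 1/16 ≈ 0.062500)
R(z(1, 0)) + Q*(-114) = (-5 + 0 + 1) + (1/16)*(-114) = -4 - 57/8 = -89/8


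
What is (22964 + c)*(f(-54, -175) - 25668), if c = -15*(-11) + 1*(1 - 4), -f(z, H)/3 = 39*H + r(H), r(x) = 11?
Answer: -120856476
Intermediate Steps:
f(z, H) = -33 - 117*H (f(z, H) = -3*(39*H + 11) = -3*(11 + 39*H) = -33 - 117*H)
c = 162 (c = 165 + 1*(-3) = 165 - 3 = 162)
(22964 + c)*(f(-54, -175) - 25668) = (22964 + 162)*((-33 - 117*(-175)) - 25668) = 23126*((-33 + 20475) - 25668) = 23126*(20442 - 25668) = 23126*(-5226) = -120856476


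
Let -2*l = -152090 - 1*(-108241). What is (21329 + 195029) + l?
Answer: 476565/2 ≈ 2.3828e+5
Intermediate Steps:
l = 43849/2 (l = -(-152090 - 1*(-108241))/2 = -(-152090 + 108241)/2 = -½*(-43849) = 43849/2 ≈ 21925.)
(21329 + 195029) + l = (21329 + 195029) + 43849/2 = 216358 + 43849/2 = 476565/2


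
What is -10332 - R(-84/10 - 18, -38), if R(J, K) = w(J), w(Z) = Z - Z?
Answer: -10332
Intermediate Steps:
w(Z) = 0
R(J, K) = 0
-10332 - R(-84/10 - 18, -38) = -10332 - 1*0 = -10332 + 0 = -10332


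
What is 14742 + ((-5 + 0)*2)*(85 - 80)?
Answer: 14692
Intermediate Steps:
14742 + ((-5 + 0)*2)*(85 - 80) = 14742 - 5*2*5 = 14742 - 10*5 = 14742 - 50 = 14692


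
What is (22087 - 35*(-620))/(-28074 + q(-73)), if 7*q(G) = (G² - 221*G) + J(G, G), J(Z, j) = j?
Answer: -306509/175129 ≈ -1.7502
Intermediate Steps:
q(G) = -220*G/7 + G²/7 (q(G) = ((G² - 221*G) + G)/7 = (G² - 220*G)/7 = -220*G/7 + G²/7)
(22087 - 35*(-620))/(-28074 + q(-73)) = (22087 - 35*(-620))/(-28074 + (⅐)*(-73)*(-220 - 73)) = (22087 + 21700)/(-28074 + (⅐)*(-73)*(-293)) = 43787/(-28074 + 21389/7) = 43787/(-175129/7) = 43787*(-7/175129) = -306509/175129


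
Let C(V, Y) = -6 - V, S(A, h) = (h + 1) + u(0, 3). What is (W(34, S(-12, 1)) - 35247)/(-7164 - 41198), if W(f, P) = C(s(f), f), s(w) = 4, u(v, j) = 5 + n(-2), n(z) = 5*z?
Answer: 35257/48362 ≈ 0.72902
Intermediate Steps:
u(v, j) = -5 (u(v, j) = 5 + 5*(-2) = 5 - 10 = -5)
S(A, h) = -4 + h (S(A, h) = (h + 1) - 5 = (1 + h) - 5 = -4 + h)
W(f, P) = -10 (W(f, P) = -6 - 1*4 = -6 - 4 = -10)
(W(34, S(-12, 1)) - 35247)/(-7164 - 41198) = (-10 - 35247)/(-7164 - 41198) = -35257/(-48362) = -35257*(-1/48362) = 35257/48362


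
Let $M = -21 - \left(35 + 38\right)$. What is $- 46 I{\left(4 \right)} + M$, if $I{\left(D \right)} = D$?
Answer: $-278$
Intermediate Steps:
$M = -94$ ($M = -21 - 73 = -94$)
$- 46 I{\left(4 \right)} + M = \left(-46\right) 4 - 94 = -184 - 94 = -278$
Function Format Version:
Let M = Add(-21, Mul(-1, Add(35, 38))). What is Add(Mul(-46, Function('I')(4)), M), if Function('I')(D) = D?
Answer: -278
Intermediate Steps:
M = -94 (M = Add(-21, Mul(-1, 73)) = Add(-21, -73) = -94)
Add(Mul(-46, Function('I')(4)), M) = Add(Mul(-46, 4), -94) = Add(-184, -94) = -278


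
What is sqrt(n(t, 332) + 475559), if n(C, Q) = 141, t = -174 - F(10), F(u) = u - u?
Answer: 10*sqrt(4757) ≈ 689.71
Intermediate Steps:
F(u) = 0
t = -174 (t = -174 - 1*0 = -174 + 0 = -174)
sqrt(n(t, 332) + 475559) = sqrt(141 + 475559) = sqrt(475700) = 10*sqrt(4757)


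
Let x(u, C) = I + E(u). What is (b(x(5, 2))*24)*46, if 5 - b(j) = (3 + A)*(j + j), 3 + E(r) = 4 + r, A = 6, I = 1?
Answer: -133584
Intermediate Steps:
E(r) = 1 + r (E(r) = -3 + (4 + r) = 1 + r)
x(u, C) = 2 + u (x(u, C) = 1 + (1 + u) = 2 + u)
b(j) = 5 - 18*j (b(j) = 5 - (3 + 6)*(j + j) = 5 - 9*2*j = 5 - 18*j)
(b(x(5, 2))*24)*46 = ((5 - 18*(2 + 5))*24)*46 = ((5 - 18*7)*24)*46 = ((5 - 126)*24)*46 = -121*24*46 = -2904*46 = -133584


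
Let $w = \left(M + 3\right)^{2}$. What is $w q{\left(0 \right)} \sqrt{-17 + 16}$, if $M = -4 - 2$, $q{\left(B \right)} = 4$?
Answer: $36 i \approx 36.0 i$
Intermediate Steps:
$M = -6$
$w = 9$ ($w = \left(-6 + 3\right)^{2} = \left(-3\right)^{2} = 9$)
$w q{\left(0 \right)} \sqrt{-17 + 16} = 9 \cdot 4 \sqrt{-17 + 16} = 36 \sqrt{-1} = 36 i$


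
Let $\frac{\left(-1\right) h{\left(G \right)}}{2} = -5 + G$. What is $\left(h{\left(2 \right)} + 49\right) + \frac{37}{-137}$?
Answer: $\frac{7498}{137} \approx 54.73$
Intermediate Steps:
$h{\left(G \right)} = 10 - 2 G$ ($h{\left(G \right)} = - 2 \left(-5 + G\right) = 10 - 2 G$)
$\left(h{\left(2 \right)} + 49\right) + \frac{37}{-137} = \left(\left(10 - 4\right) + 49\right) + \frac{37}{-137} = \left(\left(10 - 4\right) + 49\right) + 37 \left(- \frac{1}{137}\right) = \left(6 + 49\right) - \frac{37}{137} = 55 - \frac{37}{137} = \frac{7498}{137}$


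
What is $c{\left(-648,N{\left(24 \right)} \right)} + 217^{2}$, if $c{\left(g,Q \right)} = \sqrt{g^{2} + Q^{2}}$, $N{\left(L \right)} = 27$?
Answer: $47089 + 27 \sqrt{577} \approx 47738.0$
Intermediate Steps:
$c{\left(g,Q \right)} = \sqrt{Q^{2} + g^{2}}$
$c{\left(-648,N{\left(24 \right)} \right)} + 217^{2} = \sqrt{27^{2} + \left(-648\right)^{2}} + 217^{2} = \sqrt{729 + 419904} + 47089 = \sqrt{420633} + 47089 = 27 \sqrt{577} + 47089 = 47089 + 27 \sqrt{577}$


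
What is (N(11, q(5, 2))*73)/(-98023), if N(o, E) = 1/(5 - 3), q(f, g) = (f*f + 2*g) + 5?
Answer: -73/196046 ≈ -0.00037236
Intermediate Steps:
q(f, g) = 5 + f² + 2*g (q(f, g) = (f² + 2*g) + 5 = 5 + f² + 2*g)
N(o, E) = ½ (N(o, E) = 1/2 = ½)
(N(11, q(5, 2))*73)/(-98023) = ((½)*73)/(-98023) = (73/2)*(-1/98023) = -73/196046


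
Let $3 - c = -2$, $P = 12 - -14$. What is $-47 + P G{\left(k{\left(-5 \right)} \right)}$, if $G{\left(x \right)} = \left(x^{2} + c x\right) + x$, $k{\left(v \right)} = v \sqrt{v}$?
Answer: $-3297 - 780 i \sqrt{5} \approx -3297.0 - 1744.1 i$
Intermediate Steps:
$k{\left(v \right)} = v^{\frac{3}{2}}$
$P = 26$ ($P = 12 + 14 = 26$)
$c = 5$ ($c = 3 - -2 = 3 + 2 = 5$)
$G{\left(x \right)} = x^{2} + 6 x$ ($G{\left(x \right)} = \left(x^{2} + 5 x\right) + x = x^{2} + 6 x$)
$-47 + P G{\left(k{\left(-5 \right)} \right)} = -47 + 26 \left(-5\right)^{\frac{3}{2}} \left(6 + \left(-5\right)^{\frac{3}{2}}\right) = -47 + 26 - 5 i \sqrt{5} \left(6 - 5 i \sqrt{5}\right) = -47 + 26 \left(- 5 i \sqrt{5} \left(6 - 5 i \sqrt{5}\right)\right) = -47 - 130 i \sqrt{5} \left(6 - 5 i \sqrt{5}\right)$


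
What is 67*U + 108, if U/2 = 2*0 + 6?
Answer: 912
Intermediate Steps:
U = 12 (U = 2*(2*0 + 6) = 2*(0 + 6) = 2*6 = 12)
67*U + 108 = 67*12 + 108 = 804 + 108 = 912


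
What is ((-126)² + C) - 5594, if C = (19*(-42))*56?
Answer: -34406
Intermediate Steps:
C = -44688 (C = -798*56 = -44688)
((-126)² + C) - 5594 = ((-126)² - 44688) - 5594 = (15876 - 44688) - 5594 = -28812 - 5594 = -34406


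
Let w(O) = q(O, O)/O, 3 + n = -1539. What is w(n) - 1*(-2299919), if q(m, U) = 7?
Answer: 3546475091/1542 ≈ 2.2999e+6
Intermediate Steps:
n = -1542 (n = -3 - 1539 = -1542)
w(O) = 7/O
w(n) - 1*(-2299919) = 7/(-1542) - 1*(-2299919) = 7*(-1/1542) + 2299919 = -7/1542 + 2299919 = 3546475091/1542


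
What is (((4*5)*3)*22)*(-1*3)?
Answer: -3960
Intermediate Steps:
(((4*5)*3)*22)*(-1*3) = ((20*3)*22)*(-3) = (60*22)*(-3) = 1320*(-3) = -3960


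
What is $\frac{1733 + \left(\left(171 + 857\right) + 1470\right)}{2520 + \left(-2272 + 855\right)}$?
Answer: $\frac{4231}{1103} \approx 3.8359$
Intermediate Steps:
$\frac{1733 + \left(\left(171 + 857\right) + 1470\right)}{2520 + \left(-2272 + 855\right)} = \frac{1733 + \left(1028 + 1470\right)}{2520 - 1417} = \frac{1733 + 2498}{1103} = 4231 \cdot \frac{1}{1103} = \frac{4231}{1103}$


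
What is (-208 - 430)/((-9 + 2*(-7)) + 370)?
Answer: -638/347 ≈ -1.8386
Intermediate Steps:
(-208 - 430)/((-9 + 2*(-7)) + 370) = -638/((-9 - 14) + 370) = -638/(-23 + 370) = -638/347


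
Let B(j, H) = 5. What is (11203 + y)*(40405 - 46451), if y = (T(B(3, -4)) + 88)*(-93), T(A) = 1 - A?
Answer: -20501986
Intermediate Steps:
y = -7812 (y = ((1 - 1*5) + 88)*(-93) = ((1 - 5) + 88)*(-93) = (-4 + 88)*(-93) = 84*(-93) = -7812)
(11203 + y)*(40405 - 46451) = (11203 - 7812)*(40405 - 46451) = 3391*(-6046) = -20501986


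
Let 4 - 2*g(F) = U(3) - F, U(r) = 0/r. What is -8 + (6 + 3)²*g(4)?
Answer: 316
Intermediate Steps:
U(r) = 0
g(F) = 2 + F/2 (g(F) = 2 - (0 - F)/2 = 2 - (-1)*F/2 = 2 + F/2)
-8 + (6 + 3)²*g(4) = -8 + (6 + 3)²*(2 + (½)*4) = -8 + 9²*(2 + 2) = -8 + 81*4 = -8 + 324 = 316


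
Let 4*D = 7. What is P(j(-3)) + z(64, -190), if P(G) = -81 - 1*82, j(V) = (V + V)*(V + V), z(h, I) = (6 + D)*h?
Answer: 333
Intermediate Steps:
D = 7/4 (D = (1/4)*7 = 7/4 ≈ 1.7500)
z(h, I) = 31*h/4 (z(h, I) = (6 + 7/4)*h = 31*h/4)
j(V) = 4*V**2 (j(V) = (2*V)*(2*V) = 4*V**2)
P(G) = -163 (P(G) = -81 - 82 = -163)
P(j(-3)) + z(64, -190) = -163 + (31/4)*64 = -163 + 496 = 333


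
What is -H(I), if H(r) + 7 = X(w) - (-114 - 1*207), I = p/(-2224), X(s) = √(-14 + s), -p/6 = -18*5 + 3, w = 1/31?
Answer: -314 - I*√13423/31 ≈ -314.0 - 3.7373*I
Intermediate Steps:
w = 1/31 ≈ 0.032258
p = 522 (p = -6*(-18*5 + 3) = -6*(-90 + 3) = -6*(-87) = 522)
I = -261/1112 (I = 522/(-2224) = 522*(-1/2224) = -261/1112 ≈ -0.23471)
H(r) = 314 + I*√13423/31 (H(r) = -7 + (√(-14 + 1/31) - (-114 - 1*207)) = -7 + (√(-433/31) - (-114 - 207)) = -7 + (I*√13423/31 - 1*(-321)) = -7 + (I*√13423/31 + 321) = -7 + (321 + I*√13423/31) = 314 + I*√13423/31)
-H(I) = -(314 + I*√13423/31) = -314 - I*√13423/31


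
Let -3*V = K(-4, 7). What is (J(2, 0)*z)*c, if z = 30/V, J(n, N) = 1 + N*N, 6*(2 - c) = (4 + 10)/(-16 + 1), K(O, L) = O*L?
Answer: 97/14 ≈ 6.9286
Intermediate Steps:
K(O, L) = L*O
c = 97/45 (c = 2 - (4 + 10)/(6*(-16 + 1)) = 2 - 7/(3*(-15)) = 2 - 7*(-1)/(3*15) = 2 - ⅙*(-14/15) = 2 + 7/45 = 97/45 ≈ 2.1556)
V = 28/3 (V = -7*(-4)/3 = -⅓*(-28) = 28/3 ≈ 9.3333)
J(n, N) = 1 + N²
z = 45/14 (z = 30/(28/3) = 30*(3/28) = 45/14 ≈ 3.2143)
(J(2, 0)*z)*c = ((1 + 0²)*(45/14))*(97/45) = ((1 + 0)*(45/14))*(97/45) = (1*(45/14))*(97/45) = (45/14)*(97/45) = 97/14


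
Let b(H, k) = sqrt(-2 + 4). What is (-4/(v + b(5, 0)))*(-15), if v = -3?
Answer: -180/7 - 60*sqrt(2)/7 ≈ -37.836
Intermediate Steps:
b(H, k) = sqrt(2)
(-4/(v + b(5, 0)))*(-15) = (-4/(-3 + sqrt(2)))*(-15) = -4/(-3 + sqrt(2))*(-15) = 60/(-3 + sqrt(2))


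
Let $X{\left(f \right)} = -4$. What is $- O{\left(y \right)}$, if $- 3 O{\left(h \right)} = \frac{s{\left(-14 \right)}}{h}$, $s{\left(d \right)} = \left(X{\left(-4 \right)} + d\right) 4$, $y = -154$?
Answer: $\frac{12}{77} \approx 0.15584$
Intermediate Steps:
$s{\left(d \right)} = -16 + 4 d$ ($s{\left(d \right)} = \left(-4 + d\right) 4 = -16 + 4 d$)
$O{\left(h \right)} = \frac{24}{h}$ ($O{\left(h \right)} = - \frac{\left(-16 + 4 \left(-14\right)\right) \frac{1}{h}}{3} = - \frac{\left(-16 - 56\right) \frac{1}{h}}{3} = - \frac{\left(-72\right) \frac{1}{h}}{3} = \frac{24}{h}$)
$- O{\left(y \right)} = - \frac{24}{-154} = - \frac{24 \left(-1\right)}{154} = \left(-1\right) \left(- \frac{12}{77}\right) = \frac{12}{77}$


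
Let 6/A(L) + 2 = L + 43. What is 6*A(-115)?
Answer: -18/37 ≈ -0.48649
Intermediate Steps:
A(L) = 6/(41 + L) (A(L) = 6/(-2 + (L + 43)) = 6/(-2 + (43 + L)) = 6/(41 + L))
6*A(-115) = 6*(6/(41 - 115)) = 6*(6/(-74)) = 6*(6*(-1/74)) = 6*(-3/37) = -18/37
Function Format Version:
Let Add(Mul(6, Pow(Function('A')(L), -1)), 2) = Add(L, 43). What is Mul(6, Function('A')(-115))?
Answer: Rational(-18, 37) ≈ -0.48649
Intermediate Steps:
Function('A')(L) = Mul(6, Pow(Add(41, L), -1)) (Function('A')(L) = Mul(6, Pow(Add(-2, Add(L, 43)), -1)) = Mul(6, Pow(Add(-2, Add(43, L)), -1)) = Mul(6, Pow(Add(41, L), -1)))
Mul(6, Function('A')(-115)) = Mul(6, Mul(6, Pow(Add(41, -115), -1))) = Mul(6, Mul(6, Pow(-74, -1))) = Mul(6, Mul(6, Rational(-1, 74))) = Mul(6, Rational(-3, 37)) = Rational(-18, 37)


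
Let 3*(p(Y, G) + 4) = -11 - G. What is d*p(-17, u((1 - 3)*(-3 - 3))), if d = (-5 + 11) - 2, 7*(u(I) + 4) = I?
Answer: -580/21 ≈ -27.619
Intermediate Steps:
u(I) = -4 + I/7
p(Y, G) = -23/3 - G/3 (p(Y, G) = -4 + (-11 - G)/3 = -4 + (-11/3 - G/3) = -23/3 - G/3)
d = 4 (d = 6 - 2 = 4)
d*p(-17, u((1 - 3)*(-3 - 3))) = 4*(-23/3 - (-4 + ((1 - 3)*(-3 - 3))/7)/3) = 4*(-23/3 - (-4 + (-2*(-6))/7)/3) = 4*(-23/3 - (-4 + (⅐)*12)/3) = 4*(-23/3 - (-4 + 12/7)/3) = 4*(-23/3 - ⅓*(-16/7)) = 4*(-23/3 + 16/21) = 4*(-145/21) = -580/21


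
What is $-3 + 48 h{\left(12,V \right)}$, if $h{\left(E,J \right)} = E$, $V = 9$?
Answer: $573$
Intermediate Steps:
$-3 + 48 h{\left(12,V \right)} = -3 + 48 \cdot 12 = -3 + 576 = 573$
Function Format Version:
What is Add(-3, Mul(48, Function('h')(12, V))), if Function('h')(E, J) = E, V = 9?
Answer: 573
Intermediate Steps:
Add(-3, Mul(48, Function('h')(12, V))) = Add(-3, Mul(48, 12)) = Add(-3, 576) = 573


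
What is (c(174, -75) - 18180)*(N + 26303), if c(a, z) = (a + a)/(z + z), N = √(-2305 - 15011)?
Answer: -11956239074/25 - 2727348*I*√481/25 ≈ -4.7825e+8 - 2.3926e+6*I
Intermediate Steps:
N = 6*I*√481 (N = √(-17316) = 6*I*√481 ≈ 131.59*I)
c(a, z) = a/z (c(a, z) = (2*a)/((2*z)) = (2*a)*(1/(2*z)) = a/z)
(c(174, -75) - 18180)*(N + 26303) = (174/(-75) - 18180)*(6*I*√481 + 26303) = (174*(-1/75) - 18180)*(26303 + 6*I*√481) = (-58/25 - 18180)*(26303 + 6*I*√481) = -454558*(26303 + 6*I*√481)/25 = -11956239074/25 - 2727348*I*√481/25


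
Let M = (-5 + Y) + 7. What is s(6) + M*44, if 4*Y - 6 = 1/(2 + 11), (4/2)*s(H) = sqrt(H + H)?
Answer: 2013/13 + sqrt(3) ≈ 156.58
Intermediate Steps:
s(H) = sqrt(2)*sqrt(H)/2 (s(H) = sqrt(H + H)/2 = sqrt(2*H)/2 = (sqrt(2)*sqrt(H))/2 = sqrt(2)*sqrt(H)/2)
Y = 79/52 (Y = 3/2 + 1/(4*(2 + 11)) = 3/2 + (1/4)/13 = 3/2 + (1/4)*(1/13) = 3/2 + 1/52 = 79/52 ≈ 1.5192)
M = 183/52 (M = (-5 + 79/52) + 7 = -181/52 + 7 = 183/52 ≈ 3.5192)
s(6) + M*44 = sqrt(2)*sqrt(6)/2 + (183/52)*44 = sqrt(3) + 2013/13 = 2013/13 + sqrt(3)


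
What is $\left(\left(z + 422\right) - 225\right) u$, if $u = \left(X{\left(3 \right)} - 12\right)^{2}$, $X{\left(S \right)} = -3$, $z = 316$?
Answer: $115425$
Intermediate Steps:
$u = 225$ ($u = \left(-3 - 12\right)^{2} = \left(-15\right)^{2} = 225$)
$\left(\left(z + 422\right) - 225\right) u = \left(\left(316 + 422\right) - 225\right) 225 = \left(738 - 225\right) 225 = 513 \cdot 225 = 115425$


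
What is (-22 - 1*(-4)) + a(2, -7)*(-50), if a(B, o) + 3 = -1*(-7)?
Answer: -218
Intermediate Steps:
a(B, o) = 4 (a(B, o) = -3 - 1*(-7) = -3 + 7 = 4)
(-22 - 1*(-4)) + a(2, -7)*(-50) = (-22 - 1*(-4)) + 4*(-50) = (-22 + 4) - 200 = -18 - 200 = -218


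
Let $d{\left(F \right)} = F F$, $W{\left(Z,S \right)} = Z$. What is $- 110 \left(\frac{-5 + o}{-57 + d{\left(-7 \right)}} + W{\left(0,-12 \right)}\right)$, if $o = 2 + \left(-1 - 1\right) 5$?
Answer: $- \frac{715}{4} \approx -178.75$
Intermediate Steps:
$d{\left(F \right)} = F^{2}$
$o = -8$ ($o = 2 + \left(-1 - 1\right) 5 = 2 - 10 = -8$)
$- 110 \left(\frac{-5 + o}{-57 + d{\left(-7 \right)}} + W{\left(0,-12 \right)}\right) = - 110 \left(\frac{-5 - 8}{-57 + \left(-7\right)^{2}} + 0\right) = - 110 \left(- \frac{13}{-57 + 49} + 0\right) = - 110 \left(- \frac{13}{-8} + 0\right) = - 110 \left(\left(-13\right) \left(- \frac{1}{8}\right) + 0\right) = - 110 \left(\frac{13}{8} + 0\right) = \left(-110\right) \frac{13}{8} = - \frac{715}{4}$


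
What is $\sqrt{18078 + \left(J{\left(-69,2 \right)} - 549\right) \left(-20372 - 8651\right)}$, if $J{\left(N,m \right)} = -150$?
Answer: $\sqrt{20305155} \approx 4506.1$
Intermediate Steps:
$\sqrt{18078 + \left(J{\left(-69,2 \right)} - 549\right) \left(-20372 - 8651\right)} = \sqrt{18078 + \left(-150 - 549\right) \left(-20372 - 8651\right)} = \sqrt{18078 - -20287077} = \sqrt{18078 + 20287077} = \sqrt{20305155}$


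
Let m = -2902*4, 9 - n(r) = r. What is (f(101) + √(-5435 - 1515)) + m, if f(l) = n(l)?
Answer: -11700 + 5*I*√278 ≈ -11700.0 + 83.367*I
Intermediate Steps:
n(r) = 9 - r
f(l) = 9 - l
m = -11608
(f(101) + √(-5435 - 1515)) + m = ((9 - 1*101) + √(-5435 - 1515)) - 11608 = ((9 - 101) + √(-6950)) - 11608 = (-92 + 5*I*√278) - 11608 = -11700 + 5*I*√278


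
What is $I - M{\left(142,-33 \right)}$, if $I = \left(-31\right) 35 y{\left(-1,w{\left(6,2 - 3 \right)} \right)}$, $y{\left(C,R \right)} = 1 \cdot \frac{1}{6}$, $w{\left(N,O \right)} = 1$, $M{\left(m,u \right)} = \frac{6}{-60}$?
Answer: $- \frac{2711}{15} \approx -180.73$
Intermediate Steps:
$M{\left(m,u \right)} = - \frac{1}{10}$ ($M{\left(m,u \right)} = 6 \left(- \frac{1}{60}\right) = - \frac{1}{10}$)
$y{\left(C,R \right)} = \frac{1}{6}$ ($y{\left(C,R \right)} = 1 \cdot \frac{1}{6} = \frac{1}{6}$)
$I = - \frac{1085}{6}$ ($I = \left(-31\right) 35 \cdot \frac{1}{6} = \left(-1085\right) \frac{1}{6} = - \frac{1085}{6} \approx -180.83$)
$I - M{\left(142,-33 \right)} = - \frac{1085}{6} - - \frac{1}{10} = - \frac{1085}{6} + \frac{1}{10} = - \frac{2711}{15}$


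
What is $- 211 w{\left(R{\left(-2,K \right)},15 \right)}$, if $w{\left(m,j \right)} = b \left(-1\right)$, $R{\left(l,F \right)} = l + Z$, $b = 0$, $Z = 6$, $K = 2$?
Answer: $0$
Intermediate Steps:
$R{\left(l,F \right)} = 6 + l$ ($R{\left(l,F \right)} = l + 6 = 6 + l$)
$w{\left(m,j \right)} = 0$ ($w{\left(m,j \right)} = 0 \left(-1\right) = 0$)
$- 211 w{\left(R{\left(-2,K \right)},15 \right)} = \left(-211\right) 0 = 0$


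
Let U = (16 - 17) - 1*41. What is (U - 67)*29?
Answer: -3161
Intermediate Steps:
U = -42 (U = -1 - 41 = -42)
(U - 67)*29 = (-42 - 67)*29 = -109*29 = -3161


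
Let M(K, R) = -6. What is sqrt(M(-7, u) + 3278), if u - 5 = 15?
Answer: 2*sqrt(818) ≈ 57.201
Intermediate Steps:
u = 20 (u = 5 + 15 = 20)
sqrt(M(-7, u) + 3278) = sqrt(-6 + 3278) = sqrt(3272) = 2*sqrt(818)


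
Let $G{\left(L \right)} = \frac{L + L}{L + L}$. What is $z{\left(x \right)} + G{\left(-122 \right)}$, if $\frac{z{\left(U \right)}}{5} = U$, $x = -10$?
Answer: $-49$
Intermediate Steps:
$z{\left(U \right)} = 5 U$
$G{\left(L \right)} = 1$ ($G{\left(L \right)} = \frac{2 L}{2 L} = 2 L \frac{1}{2 L} = 1$)
$z{\left(x \right)} + G{\left(-122 \right)} = 5 \left(-10\right) + 1 = -50 + 1 = -49$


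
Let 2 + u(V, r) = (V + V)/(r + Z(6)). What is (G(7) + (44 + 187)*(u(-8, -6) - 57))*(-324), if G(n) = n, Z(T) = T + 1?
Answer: 5611032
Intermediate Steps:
Z(T) = 1 + T
u(V, r) = -2 + 2*V/(7 + r) (u(V, r) = -2 + (V + V)/(r + (1 + 6)) = -2 + (2*V)/(r + 7) = -2 + (2*V)/(7 + r) = -2 + 2*V/(7 + r))
(G(7) + (44 + 187)*(u(-8, -6) - 57))*(-324) = (7 + (44 + 187)*(2*(-7 - 8 - 1*(-6))/(7 - 6) - 57))*(-324) = (7 + 231*(2*(-7 - 8 + 6)/1 - 57))*(-324) = (7 + 231*(2*1*(-9) - 57))*(-324) = (7 + 231*(-18 - 57))*(-324) = (7 + 231*(-75))*(-324) = (7 - 17325)*(-324) = -17318*(-324) = 5611032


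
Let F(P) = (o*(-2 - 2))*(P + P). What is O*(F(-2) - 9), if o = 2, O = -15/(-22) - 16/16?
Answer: -161/22 ≈ -7.3182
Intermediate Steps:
O = -7/22 (O = -15*(-1/22) - 16*1/16 = 15/22 - 1 = -7/22 ≈ -0.31818)
F(P) = -16*P (F(P) = (2*(-2 - 2))*(P + P) = (2*(-4))*(2*P) = -16*P)
O*(F(-2) - 9) = -7*(-16*(-2) - 9)/22 = -7*(32 - 9)/22 = -7/22*23 = -161/22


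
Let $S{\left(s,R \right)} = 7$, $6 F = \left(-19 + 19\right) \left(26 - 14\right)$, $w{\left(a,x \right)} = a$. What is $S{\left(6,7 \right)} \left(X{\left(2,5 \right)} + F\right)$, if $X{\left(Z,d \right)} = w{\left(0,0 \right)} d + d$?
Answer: $35$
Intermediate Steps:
$X{\left(Z,d \right)} = d$ ($X{\left(Z,d \right)} = 0 d + d = 0 + d = d$)
$F = 0$ ($F = \frac{\left(-19 + 19\right) \left(26 - 14\right)}{6} = \frac{0 \cdot 12}{6} = \frac{1}{6} \cdot 0 = 0$)
$S{\left(6,7 \right)} \left(X{\left(2,5 \right)} + F\right) = 7 \left(5 + 0\right) = 7 \cdot 5 = 35$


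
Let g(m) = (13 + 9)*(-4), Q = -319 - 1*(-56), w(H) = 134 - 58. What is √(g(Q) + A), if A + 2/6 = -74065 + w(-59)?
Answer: 2*I*√166674/3 ≈ 272.17*I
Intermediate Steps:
w(H) = 76
Q = -263 (Q = -319 + 56 = -263)
g(m) = -88 (g(m) = 22*(-4) = -88)
A = -221968/3 (A = -⅓ + (-74065 + 76) = -⅓ - 73989 = -221968/3 ≈ -73989.)
√(g(Q) + A) = √(-88 - 221968/3) = √(-222232/3) = 2*I*√166674/3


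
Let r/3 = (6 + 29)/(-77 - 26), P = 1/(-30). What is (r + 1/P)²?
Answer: 10208025/10609 ≈ 962.20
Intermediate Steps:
P = -1/30 ≈ -0.033333
r = -105/103 (r = 3*((6 + 29)/(-77 - 26)) = 3*(35/(-103)) = 3*(35*(-1/103)) = 3*(-35/103) = -105/103 ≈ -1.0194)
(r + 1/P)² = (-105/103 + 1/(-1/30))² = (-105/103 - 30)² = (-3195/103)² = 10208025/10609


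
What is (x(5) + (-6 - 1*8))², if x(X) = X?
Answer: 81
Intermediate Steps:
(x(5) + (-6 - 1*8))² = (5 + (-6 - 1*8))² = (5 + (-6 - 8))² = (5 - 14)² = (-9)² = 81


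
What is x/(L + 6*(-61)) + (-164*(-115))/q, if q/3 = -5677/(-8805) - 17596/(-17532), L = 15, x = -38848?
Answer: 14604984754238/3721505931 ≈ 3924.5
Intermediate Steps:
q = 21205162/4288035 (q = 3*(-5677/(-8805) - 17596/(-17532)) = 3*(-5677*(-1/8805) - 17596*(-1/17532)) = 3*(5677/8805 + 4399/4383) = 3*(21205162/12864105) = 21205162/4288035 ≈ 4.9452)
x/(L + 6*(-61)) + (-164*(-115))/q = -38848/(15 + 6*(-61)) + (-164*(-115))/(21205162/4288035) = -38848/(15 - 366) + 18860*(4288035/21205162) = -38848/(-351) + 40436170050/10602581 = -38848*(-1/351) + 40436170050/10602581 = 38848/351 + 40436170050/10602581 = 14604984754238/3721505931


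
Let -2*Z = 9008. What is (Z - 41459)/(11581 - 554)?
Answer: -45963/11027 ≈ -4.1682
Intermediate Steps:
Z = -4504 (Z = -1/2*9008 = -4504)
(Z - 41459)/(11581 - 554) = (-4504 - 41459)/(11581 - 554) = -45963/11027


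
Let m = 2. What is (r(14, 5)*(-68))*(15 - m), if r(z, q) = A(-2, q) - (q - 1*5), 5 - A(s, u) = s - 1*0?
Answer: -6188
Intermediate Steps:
A(s, u) = 5 - s (A(s, u) = 5 - (s - 1*0) = 5 - (s + 0) = 5 - s)
r(z, q) = 12 - q (r(z, q) = (5 - 1*(-2)) - (q - 1*5) = (5 + 2) - (q - 5) = 7 - (-5 + q) = 7 + (5 - q) = 12 - q)
(r(14, 5)*(-68))*(15 - m) = ((12 - 1*5)*(-68))*(15 - 1*2) = ((12 - 5)*(-68))*(15 - 2) = (7*(-68))*13 = -476*13 = -6188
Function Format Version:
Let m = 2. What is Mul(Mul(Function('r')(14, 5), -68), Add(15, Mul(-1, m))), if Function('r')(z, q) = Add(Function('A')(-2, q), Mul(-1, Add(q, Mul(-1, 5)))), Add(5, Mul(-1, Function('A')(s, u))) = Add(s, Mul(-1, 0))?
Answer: -6188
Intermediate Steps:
Function('A')(s, u) = Add(5, Mul(-1, s)) (Function('A')(s, u) = Add(5, Mul(-1, Add(s, Mul(-1, 0)))) = Add(5, Mul(-1, Add(s, 0))) = Add(5, Mul(-1, s)))
Function('r')(z, q) = Add(12, Mul(-1, q)) (Function('r')(z, q) = Add(Add(5, Mul(-1, -2)), Mul(-1, Add(q, Mul(-1, 5)))) = Add(Add(5, 2), Mul(-1, Add(q, -5))) = Add(7, Mul(-1, Add(-5, q))) = Add(7, Add(5, Mul(-1, q))) = Add(12, Mul(-1, q)))
Mul(Mul(Function('r')(14, 5), -68), Add(15, Mul(-1, m))) = Mul(Mul(Add(12, Mul(-1, 5)), -68), Add(15, Mul(-1, 2))) = Mul(Mul(Add(12, -5), -68), Add(15, -2)) = Mul(Mul(7, -68), 13) = Mul(-476, 13) = -6188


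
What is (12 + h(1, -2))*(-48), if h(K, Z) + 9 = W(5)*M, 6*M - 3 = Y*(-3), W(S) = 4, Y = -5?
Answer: -720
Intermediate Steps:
M = 3 (M = ½ + (-5*(-3))/6 = ½ + (⅙)*15 = ½ + 5/2 = 3)
h(K, Z) = 3 (h(K, Z) = -9 + 4*3 = -9 + 12 = 3)
(12 + h(1, -2))*(-48) = (12 + 3)*(-48) = 15*(-48) = -720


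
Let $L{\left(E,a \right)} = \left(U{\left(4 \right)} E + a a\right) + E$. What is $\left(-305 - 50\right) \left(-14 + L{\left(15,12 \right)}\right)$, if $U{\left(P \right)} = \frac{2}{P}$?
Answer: $- \frac{108275}{2} \approx -54138.0$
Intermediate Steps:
$L{\left(E,a \right)} = a^{2} + \frac{3 E}{2}$ ($L{\left(E,a \right)} = \left(\frac{2}{4} E + a a\right) + E = \left(2 \cdot \frac{1}{4} E + a^{2}\right) + E = \left(\frac{E}{2} + a^{2}\right) + E = \left(a^{2} + \frac{E}{2}\right) + E = a^{2} + \frac{3 E}{2}$)
$\left(-305 - 50\right) \left(-14 + L{\left(15,12 \right)}\right) = \left(-305 - 50\right) \left(-14 + \left(12^{2} + \frac{3}{2} \cdot 15\right)\right) = - 355 \left(-14 + \left(144 + \frac{45}{2}\right)\right) = - 355 \left(-14 + \frac{333}{2}\right) = \left(-355\right) \frac{305}{2} = - \frac{108275}{2}$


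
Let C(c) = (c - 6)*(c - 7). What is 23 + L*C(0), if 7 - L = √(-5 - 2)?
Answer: 317 - 42*I*√7 ≈ 317.0 - 111.12*I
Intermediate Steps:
C(c) = (-7 + c)*(-6 + c) (C(c) = (-6 + c)*(-7 + c) = (-7 + c)*(-6 + c))
L = 7 - I*√7 (L = 7 - √(-5 - 2) = 7 - √(-7) = 7 - I*√7 ≈ 7.0 - 2.6458*I)
23 + L*C(0) = 23 + (7 - I*√7)*(42 + 0² - 13*0) = 23 + (7 - I*√7)*(42 + 0 + 0) = 23 + (7 - I*√7)*42 = 23 + (294 - 42*I*√7) = 317 - 42*I*√7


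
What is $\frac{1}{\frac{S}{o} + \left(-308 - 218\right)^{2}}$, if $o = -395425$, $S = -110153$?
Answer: $\frac{395425}{109404717453} \approx 3.6143 \cdot 10^{-6}$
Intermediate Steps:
$\frac{1}{\frac{S}{o} + \left(-308 - 218\right)^{2}} = \frac{1}{- \frac{110153}{-395425} + \left(-308 - 218\right)^{2}} = \frac{1}{\left(-110153\right) \left(- \frac{1}{395425}\right) + \left(-526\right)^{2}} = \frac{1}{\frac{110153}{395425} + 276676} = \frac{1}{\frac{109404717453}{395425}} = \frac{395425}{109404717453}$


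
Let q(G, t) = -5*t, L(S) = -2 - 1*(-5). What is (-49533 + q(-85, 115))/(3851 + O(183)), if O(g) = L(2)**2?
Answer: -12527/965 ≈ -12.981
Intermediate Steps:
L(S) = 3 (L(S) = -2 + 5 = 3)
O(g) = 9 (O(g) = 3**2 = 9)
(-49533 + q(-85, 115))/(3851 + O(183)) = (-49533 - 5*115)/(3851 + 9) = (-49533 - 575)/3860 = -50108*1/3860 = -12527/965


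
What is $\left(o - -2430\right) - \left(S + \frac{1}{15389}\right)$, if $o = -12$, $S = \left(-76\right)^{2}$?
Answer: $- \frac{51676263}{15389} \approx -3358.0$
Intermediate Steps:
$S = 5776$
$\left(o - -2430\right) - \left(S + \frac{1}{15389}\right) = \left(-12 - -2430\right) - \left(5776 + \frac{1}{15389}\right) = \left(-12 + 2430\right) - \left(5776 + \frac{1}{15389}\right) = 2418 - \frac{88886865}{15389} = - \frac{51676263}{15389}$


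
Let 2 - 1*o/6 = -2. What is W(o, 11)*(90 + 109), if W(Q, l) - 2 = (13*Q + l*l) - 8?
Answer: 84973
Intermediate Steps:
o = 24 (o = 12 - 6*(-2) = 12 + 12 = 24)
W(Q, l) = -6 + l**2 + 13*Q (W(Q, l) = 2 + ((13*Q + l*l) - 8) = 2 + ((13*Q + l**2) - 8) = 2 + ((l**2 + 13*Q) - 8) = 2 + (-8 + l**2 + 13*Q) = -6 + l**2 + 13*Q)
W(o, 11)*(90 + 109) = (-6 + 11**2 + 13*24)*(90 + 109) = (-6 + 121 + 312)*199 = 427*199 = 84973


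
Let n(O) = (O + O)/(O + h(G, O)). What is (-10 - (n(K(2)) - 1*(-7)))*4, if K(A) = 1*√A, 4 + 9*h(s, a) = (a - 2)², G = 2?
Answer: -1924/23 + 72*√2/23 ≈ -79.225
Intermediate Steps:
h(s, a) = -4/9 + (-2 + a)²/9 (h(s, a) = -4/9 + (a - 2)²/9 = -4/9 + (-2 + a)²/9)
K(A) = √A
n(O) = 2*O/(O + O*(-4 + O)/9) (n(O) = (O + O)/(O + O*(-4 + O)/9) = (2*O)/(O + O*(-4 + O)/9) = 2*O/(O + O*(-4 + O)/9))
(-10 - (n(K(2)) - 1*(-7)))*4 = (-10 - (18/(5 + √2) - 1*(-7)))*4 = (-10 - (18/(5 + √2) + 7))*4 = (-10 - (7 + 18/(5 + √2)))*4 = (-10 + (-7 - 18/(5 + √2)))*4 = (-17 - 18/(5 + √2))*4 = -68 - 72/(5 + √2)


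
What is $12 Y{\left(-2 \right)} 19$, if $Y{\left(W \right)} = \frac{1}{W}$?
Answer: $-114$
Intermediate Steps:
$12 Y{\left(-2 \right)} 19 = \frac{12}{-2} \cdot 19 = 12 \left(- \frac{1}{2}\right) 19 = \left(-6\right) 19 = -114$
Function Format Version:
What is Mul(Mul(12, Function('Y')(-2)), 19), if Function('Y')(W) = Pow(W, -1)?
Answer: -114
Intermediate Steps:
Mul(Mul(12, Function('Y')(-2)), 19) = Mul(Mul(12, Pow(-2, -1)), 19) = Mul(Mul(12, Rational(-1, 2)), 19) = Mul(-6, 19) = -114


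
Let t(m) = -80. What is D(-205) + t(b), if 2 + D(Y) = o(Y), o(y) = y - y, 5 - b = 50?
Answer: -82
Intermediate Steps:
b = -45 (b = 5 - 1*50 = 5 - 50 = -45)
o(y) = 0
D(Y) = -2 (D(Y) = -2 + 0 = -2)
D(-205) + t(b) = -2 - 80 = -82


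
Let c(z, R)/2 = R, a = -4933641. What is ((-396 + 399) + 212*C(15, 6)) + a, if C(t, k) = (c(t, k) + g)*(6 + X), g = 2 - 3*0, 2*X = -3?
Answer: -4920282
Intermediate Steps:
X = -3/2 (X = (½)*(-3) = -3/2 ≈ -1.5000)
c(z, R) = 2*R
g = 2 (g = 2 + 0 = 2)
C(t, k) = 9 + 9*k (C(t, k) = (2*k + 2)*(6 - 3/2) = (2 + 2*k)*(9/2) = 9 + 9*k)
((-396 + 399) + 212*C(15, 6)) + a = ((-396 + 399) + 212*(9 + 9*6)) - 4933641 = (3 + 212*(9 + 54)) - 4933641 = (3 + 212*63) - 4933641 = (3 + 13356) - 4933641 = 13359 - 4933641 = -4920282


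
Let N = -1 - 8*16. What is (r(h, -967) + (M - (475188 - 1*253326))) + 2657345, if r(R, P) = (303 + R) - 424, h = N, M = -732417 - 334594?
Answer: 1368222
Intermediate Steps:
N = -129 (N = -1 - 128 = -129)
M = -1067011
h = -129
r(R, P) = -121 + R
(r(h, -967) + (M - (475188 - 1*253326))) + 2657345 = ((-121 - 129) + (-1067011 - (475188 - 1*253326))) + 2657345 = (-250 + (-1067011 - (475188 - 253326))) + 2657345 = (-250 + (-1067011 - 1*221862)) + 2657345 = (-250 + (-1067011 - 221862)) + 2657345 = (-250 - 1288873) + 2657345 = -1289123 + 2657345 = 1368222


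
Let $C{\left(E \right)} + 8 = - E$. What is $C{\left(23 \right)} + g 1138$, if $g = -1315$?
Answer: $-1496501$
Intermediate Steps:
$C{\left(E \right)} = -8 - E$
$C{\left(23 \right)} + g 1138 = \left(-8 - 23\right) - 1496470 = -31 - 1496470 = -1496501$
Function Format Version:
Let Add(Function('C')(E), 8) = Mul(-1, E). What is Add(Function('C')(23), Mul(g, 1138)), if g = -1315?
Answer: -1496501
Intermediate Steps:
Function('C')(E) = Add(-8, Mul(-1, E))
Add(Function('C')(23), Mul(g, 1138)) = Add(Add(-8, Mul(-1, 23)), Mul(-1315, 1138)) = Add(Add(-8, -23), -1496470) = Add(-31, -1496470) = -1496501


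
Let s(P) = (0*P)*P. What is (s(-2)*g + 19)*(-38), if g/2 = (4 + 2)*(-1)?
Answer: -722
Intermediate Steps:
s(P) = 0 (s(P) = 0*P = 0)
g = -12 (g = 2*((4 + 2)*(-1)) = 2*(6*(-1)) = 2*(-6) = -12)
(s(-2)*g + 19)*(-38) = (0*(-12) + 19)*(-38) = (0 + 19)*(-38) = 19*(-38) = -722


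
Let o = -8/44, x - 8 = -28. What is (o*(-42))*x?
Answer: -1680/11 ≈ -152.73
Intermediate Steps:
x = -20 (x = 8 - 28 = -20)
o = -2/11 (o = -8*1/44 = -2/11 ≈ -0.18182)
(o*(-42))*x = -2/11*(-42)*(-20) = (84/11)*(-20) = -1680/11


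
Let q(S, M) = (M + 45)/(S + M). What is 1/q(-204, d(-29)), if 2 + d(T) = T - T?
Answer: -206/43 ≈ -4.7907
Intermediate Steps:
d(T) = -2 (d(T) = -2 + (T - T) = -2 + 0 = -2)
q(S, M) = (45 + M)/(M + S)
1/q(-204, d(-29)) = 1/((45 - 2)/(-2 - 204)) = 1/(43/(-206)) = 1/(-1/206*43) = 1/(-43/206) = -206/43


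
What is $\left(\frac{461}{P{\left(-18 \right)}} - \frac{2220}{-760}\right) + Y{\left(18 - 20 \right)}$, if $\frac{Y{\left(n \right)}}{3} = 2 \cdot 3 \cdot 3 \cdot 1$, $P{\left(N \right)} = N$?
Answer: $\frac{5354}{171} \approx 31.31$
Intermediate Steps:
$Y{\left(n \right)} = 54$ ($Y{\left(n \right)} = 3 \cdot 2 \cdot 3 \cdot 3 \cdot 1 = 3 \cdot 2 \cdot 9 \cdot 1 = 3 \cdot 18 \cdot 1 = 3 \cdot 18 = 54$)
$\left(\frac{461}{P{\left(-18 \right)}} - \frac{2220}{-760}\right) + Y{\left(18 - 20 \right)} = \left(\frac{461}{-18} - \frac{2220}{-760}\right) + 54 = \left(461 \left(- \frac{1}{18}\right) - - \frac{111}{38}\right) + 54 = \left(- \frac{461}{18} + \frac{111}{38}\right) + 54 = - \frac{3880}{171} + 54 = \frac{5354}{171}$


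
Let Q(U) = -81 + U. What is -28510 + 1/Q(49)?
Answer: -912321/32 ≈ -28510.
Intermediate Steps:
-28510 + 1/Q(49) = -28510 + 1/(-81 + 49) = -28510 + 1/(-32) = -28510 - 1/32 = -912321/32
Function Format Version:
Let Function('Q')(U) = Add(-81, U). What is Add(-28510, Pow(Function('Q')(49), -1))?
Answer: Rational(-912321, 32) ≈ -28510.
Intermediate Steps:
Add(-28510, Pow(Function('Q')(49), -1)) = Add(-28510, Pow(Add(-81, 49), -1)) = Add(-28510, Pow(-32, -1)) = Add(-28510, Rational(-1, 32)) = Rational(-912321, 32)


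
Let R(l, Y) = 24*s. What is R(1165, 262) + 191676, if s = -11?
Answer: 191412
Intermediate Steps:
R(l, Y) = -264 (R(l, Y) = 24*(-11) = -264)
R(1165, 262) + 191676 = -264 + 191676 = 191412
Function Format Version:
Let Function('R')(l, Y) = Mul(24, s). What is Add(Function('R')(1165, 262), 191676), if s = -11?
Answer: 191412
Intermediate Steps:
Function('R')(l, Y) = -264 (Function('R')(l, Y) = Mul(24, -11) = -264)
Add(Function('R')(1165, 262), 191676) = Add(-264, 191676) = 191412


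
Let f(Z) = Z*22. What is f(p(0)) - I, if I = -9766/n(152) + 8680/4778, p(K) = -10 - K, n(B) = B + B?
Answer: -3625387/19112 ≈ -189.69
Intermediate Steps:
n(B) = 2*B
f(Z) = 22*Z
I = -579253/19112 (I = -9766/(2*152) + 8680/4778 = -9766/304 + 8680*(1/4778) = -9766*1/304 + 4340/2389 = -257/8 + 4340/2389 = -579253/19112 ≈ -30.308)
f(p(0)) - I = 22*(-10 - 1*0) - 1*(-579253/19112) = 22*(-10 + 0) + 579253/19112 = 22*(-10) + 579253/19112 = -220 + 579253/19112 = -3625387/19112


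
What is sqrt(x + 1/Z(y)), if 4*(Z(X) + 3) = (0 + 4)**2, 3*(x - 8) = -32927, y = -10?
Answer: 10*I*sqrt(987)/3 ≈ 104.72*I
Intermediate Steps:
x = -32903/3 (x = 8 + (1/3)*(-32927) = 8 - 32927/3 = -32903/3 ≈ -10968.)
Z(X) = 1 (Z(X) = -3 + (0 + 4)**2/4 = -3 + (1/4)*4**2 = -3 + (1/4)*16 = -3 + 4 = 1)
sqrt(x + 1/Z(y)) = sqrt(-32903/3 + 1/1) = sqrt(-32903/3 + 1) = sqrt(-32900/3) = 10*I*sqrt(987)/3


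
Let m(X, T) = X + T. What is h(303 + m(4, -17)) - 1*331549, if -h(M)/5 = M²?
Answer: -752049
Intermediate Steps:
m(X, T) = T + X
h(M) = -5*M²
h(303 + m(4, -17)) - 1*331549 = -5*(303 + (-17 + 4))² - 1*331549 = -5*(303 - 13)² - 331549 = -5*290² - 331549 = -5*84100 - 331549 = -420500 - 331549 = -752049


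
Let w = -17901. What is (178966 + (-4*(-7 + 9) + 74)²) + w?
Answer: 165421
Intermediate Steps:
(178966 + (-4*(-7 + 9) + 74)²) + w = (178966 + (-4*(-7 + 9) + 74)²) - 17901 = (178966 + (-4*2 + 74)²) - 17901 = (178966 + (-8 + 74)²) - 17901 = (178966 + 66²) - 17901 = (178966 + 4356) - 17901 = 183322 - 17901 = 165421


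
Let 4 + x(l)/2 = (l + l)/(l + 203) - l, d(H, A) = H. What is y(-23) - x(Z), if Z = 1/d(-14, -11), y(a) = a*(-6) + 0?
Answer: 2900689/19887 ≈ 145.86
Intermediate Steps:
y(a) = -6*a (y(a) = -6*a + 0 = -6*a)
Z = -1/14 (Z = 1/(-14) = -1/14 ≈ -0.071429)
x(l) = -8 - 2*l + 4*l/(203 + l) (x(l) = -8 + 2*((l + l)/(l + 203) - l) = -8 + 2*((2*l)/(203 + l) - l) = -8 + 2*(2*l/(203 + l) - l) = -8 + 2*(-l + 2*l/(203 + l)) = -8 + (-2*l + 4*l/(203 + l)) = -8 - 2*l + 4*l/(203 + l))
y(-23) - x(Z) = -6*(-23) - 2*(-812 - (-1/14)² - 205*(-1/14))/(203 - 1/14) = 138 - 2*(-812 - 1*1/196 + 205/14)/2841/14 = 138 - 2*14*(-812 - 1/196 + 205/14)/2841 = 138 - 2*14*(-156283)/(2841*196) = 138 - 1*(-156283/19887) = 138 + 156283/19887 = 2900689/19887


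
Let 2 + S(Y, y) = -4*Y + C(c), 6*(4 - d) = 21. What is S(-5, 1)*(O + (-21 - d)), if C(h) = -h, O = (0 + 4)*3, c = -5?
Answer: -437/2 ≈ -218.50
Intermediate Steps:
d = ½ (d = 4 - ⅙*21 = 4 - 7/2 = ½ ≈ 0.50000)
O = 12 (O = 4*3 = 12)
S(Y, y) = 3 - 4*Y (S(Y, y) = -2 + (-4*Y - 1*(-5)) = -2 + (-4*Y + 5) = -2 + (5 - 4*Y) = 3 - 4*Y)
S(-5, 1)*(O + (-21 - d)) = (3 - 4*(-5))*(12 + (-21 - 1*½)) = (3 + 20)*(12 + (-21 - ½)) = 23*(12 - 43/2) = 23*(-19/2) = -437/2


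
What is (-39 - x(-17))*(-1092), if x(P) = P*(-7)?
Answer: 172536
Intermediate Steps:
x(P) = -7*P
(-39 - x(-17))*(-1092) = (-39 - (-7)*(-17))*(-1092) = (-39 - 1*119)*(-1092) = (-39 - 119)*(-1092) = -158*(-1092) = 172536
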